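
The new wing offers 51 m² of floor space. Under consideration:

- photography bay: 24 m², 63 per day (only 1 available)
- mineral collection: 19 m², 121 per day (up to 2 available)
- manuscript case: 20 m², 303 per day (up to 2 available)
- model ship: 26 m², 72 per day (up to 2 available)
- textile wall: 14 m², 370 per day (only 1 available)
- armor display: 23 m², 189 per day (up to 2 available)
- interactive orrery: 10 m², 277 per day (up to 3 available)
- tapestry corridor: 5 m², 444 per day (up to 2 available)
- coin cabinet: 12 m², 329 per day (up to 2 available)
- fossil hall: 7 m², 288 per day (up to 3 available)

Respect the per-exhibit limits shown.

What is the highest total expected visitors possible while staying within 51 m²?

2×interactive orrery + 2×tapestry corridor + 3×fossil hall uses 51 of the 51 m² and totals 2306.
No other feasible combination exceeds 2306.

2306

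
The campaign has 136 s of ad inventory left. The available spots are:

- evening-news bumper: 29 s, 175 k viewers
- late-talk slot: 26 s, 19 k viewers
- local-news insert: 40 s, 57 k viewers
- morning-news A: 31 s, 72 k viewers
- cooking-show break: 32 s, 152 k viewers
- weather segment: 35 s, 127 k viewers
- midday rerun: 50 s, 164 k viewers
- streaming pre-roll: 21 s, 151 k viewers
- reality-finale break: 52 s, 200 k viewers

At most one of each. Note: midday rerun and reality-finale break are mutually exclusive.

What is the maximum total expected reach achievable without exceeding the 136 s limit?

678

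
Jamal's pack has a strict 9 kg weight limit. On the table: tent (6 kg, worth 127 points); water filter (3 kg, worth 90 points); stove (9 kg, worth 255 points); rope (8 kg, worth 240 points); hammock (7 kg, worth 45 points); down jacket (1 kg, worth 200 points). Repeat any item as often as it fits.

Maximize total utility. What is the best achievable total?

Ranking by ratio (utility/kg): down jacket 200.00, water filter 30.00, rope 30.00, stove 28.33.
Best packing: 9×down jacket — 9 kg, 1800 total.
That's the maximum — no swap from here does better than 1800.

1800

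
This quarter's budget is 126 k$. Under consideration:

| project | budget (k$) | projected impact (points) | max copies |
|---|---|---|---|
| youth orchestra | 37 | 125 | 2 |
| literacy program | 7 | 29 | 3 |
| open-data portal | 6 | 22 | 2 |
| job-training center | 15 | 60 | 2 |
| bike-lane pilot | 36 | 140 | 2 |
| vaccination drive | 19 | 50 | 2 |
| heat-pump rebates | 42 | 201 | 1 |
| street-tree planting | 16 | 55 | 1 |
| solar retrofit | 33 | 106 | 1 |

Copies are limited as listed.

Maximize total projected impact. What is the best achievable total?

A density-first pass picks 3×literacy program + 2×open-data portal + 2×job-training center + heat-pump rebates + street-tree planting — 507 at 121 k$.
Dropping job-training center and street-tree planting frees 31 k$; slotting in bike-lane pilot (36 k$) lifts the total to 532 at 126 k$.
No other feasible combination exceeds 532.

532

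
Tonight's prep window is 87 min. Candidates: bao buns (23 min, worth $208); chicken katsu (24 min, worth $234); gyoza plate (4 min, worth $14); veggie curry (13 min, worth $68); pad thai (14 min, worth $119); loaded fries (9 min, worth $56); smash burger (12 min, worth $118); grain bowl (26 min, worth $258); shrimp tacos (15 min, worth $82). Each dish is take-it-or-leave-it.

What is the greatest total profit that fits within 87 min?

Greedy by ratio would take bao buns + chicken katsu + smash burger + grain bowl: 85 min used, total 818.
Dropping smash burger frees 12 min; slotting in pad thai (14 min) lifts the total to 819 at 87 min.
The closest alternative, bao buns + chicken katsu + smash burger + grain bowl, reaches only 818.

819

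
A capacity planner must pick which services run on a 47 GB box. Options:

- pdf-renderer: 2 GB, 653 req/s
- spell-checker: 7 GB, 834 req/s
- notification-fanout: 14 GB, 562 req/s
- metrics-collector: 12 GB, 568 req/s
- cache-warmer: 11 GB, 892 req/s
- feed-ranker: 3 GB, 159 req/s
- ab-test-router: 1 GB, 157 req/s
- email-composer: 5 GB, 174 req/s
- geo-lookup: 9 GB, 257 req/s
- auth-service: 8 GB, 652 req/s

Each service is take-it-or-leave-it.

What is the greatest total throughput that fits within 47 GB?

3930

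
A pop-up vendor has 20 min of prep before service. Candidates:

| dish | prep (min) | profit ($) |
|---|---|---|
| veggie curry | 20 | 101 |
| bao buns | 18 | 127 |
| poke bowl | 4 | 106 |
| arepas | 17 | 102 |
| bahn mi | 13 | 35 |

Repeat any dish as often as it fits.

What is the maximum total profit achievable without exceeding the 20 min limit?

530

5×poke bowl uses 20 of the 20 min and totals 530.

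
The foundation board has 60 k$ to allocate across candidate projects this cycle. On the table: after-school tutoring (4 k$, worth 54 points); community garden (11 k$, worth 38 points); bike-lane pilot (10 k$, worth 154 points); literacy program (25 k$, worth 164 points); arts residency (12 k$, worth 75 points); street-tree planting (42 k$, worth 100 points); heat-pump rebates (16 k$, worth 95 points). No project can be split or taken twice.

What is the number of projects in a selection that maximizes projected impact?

4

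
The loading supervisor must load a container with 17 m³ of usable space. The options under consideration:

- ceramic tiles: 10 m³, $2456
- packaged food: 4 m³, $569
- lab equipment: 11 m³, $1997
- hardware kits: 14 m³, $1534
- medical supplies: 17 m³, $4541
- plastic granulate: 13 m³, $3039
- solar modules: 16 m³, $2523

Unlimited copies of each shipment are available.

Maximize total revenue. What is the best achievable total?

By revenue per m³: medical supplies 267.12, ceramic tiles 245.60, plastic granulate 233.77 lead.
Best packing: medical supplies — 17 m³, 4541 total.
That's the maximum — no swap from here does better than 4541.

4541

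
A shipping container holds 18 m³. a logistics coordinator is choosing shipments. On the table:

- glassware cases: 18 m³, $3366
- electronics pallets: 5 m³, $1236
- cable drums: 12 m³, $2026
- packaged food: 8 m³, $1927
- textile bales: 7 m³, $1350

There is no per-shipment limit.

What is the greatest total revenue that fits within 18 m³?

4399

Greedy by ratio would take 3×electronics pallets: 15 m³ used, total 3708.
The 5 m³ tied up in electronics pallets is better spent on packaged food — total rises to 4399 (18 m³).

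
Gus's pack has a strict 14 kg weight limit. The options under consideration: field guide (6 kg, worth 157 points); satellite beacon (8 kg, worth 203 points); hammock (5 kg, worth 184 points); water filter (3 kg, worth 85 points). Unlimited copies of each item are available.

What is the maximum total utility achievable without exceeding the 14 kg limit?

Taking 2×hammock + water filter: 13 kg used, 453 in utility.
That's the maximum — no swap from here does better than 453.

453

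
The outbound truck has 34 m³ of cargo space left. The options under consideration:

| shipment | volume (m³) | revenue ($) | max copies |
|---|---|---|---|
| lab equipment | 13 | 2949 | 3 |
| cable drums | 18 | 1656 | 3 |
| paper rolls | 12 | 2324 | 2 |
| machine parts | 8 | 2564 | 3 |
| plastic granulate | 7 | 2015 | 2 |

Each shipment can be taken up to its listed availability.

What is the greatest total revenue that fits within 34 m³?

9707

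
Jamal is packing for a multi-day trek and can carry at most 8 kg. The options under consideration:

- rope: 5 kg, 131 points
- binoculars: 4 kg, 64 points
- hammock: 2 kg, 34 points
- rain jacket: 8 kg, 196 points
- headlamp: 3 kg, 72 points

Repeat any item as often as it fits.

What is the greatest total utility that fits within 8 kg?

Ranking by ratio (utility/kg): rope 26.20, rain jacket 24.50, headlamp 24.00, hammock 17.00.
Best packing: rope + headlamp — 8 kg, 203 total.

203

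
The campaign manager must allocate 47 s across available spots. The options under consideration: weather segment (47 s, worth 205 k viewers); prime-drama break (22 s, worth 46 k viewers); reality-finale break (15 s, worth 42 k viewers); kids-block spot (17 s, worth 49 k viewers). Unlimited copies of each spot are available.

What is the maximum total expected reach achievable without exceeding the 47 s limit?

Weather segment uses 47 of the 47 s and totals 205.

205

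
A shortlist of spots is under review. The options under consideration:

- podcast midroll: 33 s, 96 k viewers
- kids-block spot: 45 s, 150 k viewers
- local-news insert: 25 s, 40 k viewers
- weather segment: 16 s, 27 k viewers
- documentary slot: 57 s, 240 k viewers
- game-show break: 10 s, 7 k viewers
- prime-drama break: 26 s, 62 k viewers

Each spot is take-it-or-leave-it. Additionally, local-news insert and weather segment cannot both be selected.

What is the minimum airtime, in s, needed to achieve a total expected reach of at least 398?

116

Minimise s subject to total expected reach ≥ 398.
podcast midroll + documentary slot + prime-drama break: 398 expected reach at 116 s.
Below 116 s the best achievable stays under 398.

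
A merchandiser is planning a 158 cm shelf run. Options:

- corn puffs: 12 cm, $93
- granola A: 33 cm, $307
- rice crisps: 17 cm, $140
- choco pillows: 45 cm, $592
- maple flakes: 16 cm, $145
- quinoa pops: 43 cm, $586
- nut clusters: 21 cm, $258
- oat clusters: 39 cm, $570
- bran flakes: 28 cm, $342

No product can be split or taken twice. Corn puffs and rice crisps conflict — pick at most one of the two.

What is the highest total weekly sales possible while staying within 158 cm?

2090

By weekly sales per cm: oat clusters 14.62, quinoa pops 13.63, choco pillows 13.16 lead.
A density-first pass picks choco pillows + quinoa pops + nut clusters + oat clusters — 2006 at 148 cm.
Dropping nut clusters frees 21 cm; slotting in bran flakes (28 cm) lifts the total to 2090 at 155 cm.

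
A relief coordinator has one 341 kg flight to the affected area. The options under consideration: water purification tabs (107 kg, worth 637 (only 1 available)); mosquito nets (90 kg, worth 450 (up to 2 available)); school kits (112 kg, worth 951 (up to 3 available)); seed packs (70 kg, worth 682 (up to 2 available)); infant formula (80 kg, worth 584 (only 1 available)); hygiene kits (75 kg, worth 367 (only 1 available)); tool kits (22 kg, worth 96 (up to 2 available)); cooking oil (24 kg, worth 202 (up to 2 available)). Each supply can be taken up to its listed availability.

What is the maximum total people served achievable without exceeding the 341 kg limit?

2899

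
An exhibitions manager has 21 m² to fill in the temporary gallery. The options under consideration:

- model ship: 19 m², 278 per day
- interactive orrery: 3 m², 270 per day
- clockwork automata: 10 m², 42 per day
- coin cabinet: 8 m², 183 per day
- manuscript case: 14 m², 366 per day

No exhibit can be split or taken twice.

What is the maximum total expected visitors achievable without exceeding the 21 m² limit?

636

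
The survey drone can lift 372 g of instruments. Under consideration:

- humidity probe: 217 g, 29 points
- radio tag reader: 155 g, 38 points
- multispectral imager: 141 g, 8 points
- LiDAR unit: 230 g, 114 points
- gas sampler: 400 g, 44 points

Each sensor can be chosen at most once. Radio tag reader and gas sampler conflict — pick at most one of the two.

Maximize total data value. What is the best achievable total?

122

By data value per g: LiDAR unit 0.50, radio tag reader 0.25, humidity probe 0.13 lead.
The ratio ordering already packs tightly: multispectral imager + LiDAR unit, 371 g, 122.
Every other selection either busts 372 g or breaks a pairing rule or fails to beat 122.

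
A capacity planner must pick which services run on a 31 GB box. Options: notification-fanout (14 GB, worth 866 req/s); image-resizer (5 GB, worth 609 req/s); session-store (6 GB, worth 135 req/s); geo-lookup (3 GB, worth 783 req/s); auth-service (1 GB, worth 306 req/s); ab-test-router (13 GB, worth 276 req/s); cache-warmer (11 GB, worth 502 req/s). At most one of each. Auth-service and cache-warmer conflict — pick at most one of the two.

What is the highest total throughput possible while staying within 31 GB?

By throughput per GB: auth-service 306.00, geo-lookup 261.00, image-resizer 121.80, notification-fanout 61.86 lead.
The ratio ordering already packs tightly: notification-fanout + image-resizer + session-store + geo-lookup + auth-service, 29 GB, 2699.
An exhaustive check of the 128 subsets confirms 2699.

2699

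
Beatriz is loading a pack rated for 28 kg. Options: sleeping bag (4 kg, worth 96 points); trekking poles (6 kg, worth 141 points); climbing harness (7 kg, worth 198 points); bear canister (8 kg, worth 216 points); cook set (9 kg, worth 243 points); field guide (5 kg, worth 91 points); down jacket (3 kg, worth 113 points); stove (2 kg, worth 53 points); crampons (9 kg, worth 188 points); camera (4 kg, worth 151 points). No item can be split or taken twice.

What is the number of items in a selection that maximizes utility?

6

Optimal total is 827.
One optimal bundle: sleeping bag + climbing harness + bear canister + down jacket + stove + camera (28 kg).
Every optimal selection uses 6 items.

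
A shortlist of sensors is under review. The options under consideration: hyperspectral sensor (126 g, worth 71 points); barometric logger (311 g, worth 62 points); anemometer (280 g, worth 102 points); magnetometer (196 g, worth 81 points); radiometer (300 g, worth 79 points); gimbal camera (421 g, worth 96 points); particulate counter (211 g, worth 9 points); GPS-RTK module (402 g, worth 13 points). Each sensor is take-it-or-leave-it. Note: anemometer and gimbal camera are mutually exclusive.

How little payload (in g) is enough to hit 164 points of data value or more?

406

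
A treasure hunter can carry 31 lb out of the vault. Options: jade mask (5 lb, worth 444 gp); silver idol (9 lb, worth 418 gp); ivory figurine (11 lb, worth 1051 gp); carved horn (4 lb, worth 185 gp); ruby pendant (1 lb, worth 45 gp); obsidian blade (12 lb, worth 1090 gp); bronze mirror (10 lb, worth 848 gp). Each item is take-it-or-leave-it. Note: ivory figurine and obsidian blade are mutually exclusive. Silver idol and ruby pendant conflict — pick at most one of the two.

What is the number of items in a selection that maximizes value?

5

The maximum value within 31 lb is 2573.
One optimal bundle: jade mask + ivory figurine + carved horn + ruby pendant + bronze mirror (31 lb).
Every optimal selection uses 5 items.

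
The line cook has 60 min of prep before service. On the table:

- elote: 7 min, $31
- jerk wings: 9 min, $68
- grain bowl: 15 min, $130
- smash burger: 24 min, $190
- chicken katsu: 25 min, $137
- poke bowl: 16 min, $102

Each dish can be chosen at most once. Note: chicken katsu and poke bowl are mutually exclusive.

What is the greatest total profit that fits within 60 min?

422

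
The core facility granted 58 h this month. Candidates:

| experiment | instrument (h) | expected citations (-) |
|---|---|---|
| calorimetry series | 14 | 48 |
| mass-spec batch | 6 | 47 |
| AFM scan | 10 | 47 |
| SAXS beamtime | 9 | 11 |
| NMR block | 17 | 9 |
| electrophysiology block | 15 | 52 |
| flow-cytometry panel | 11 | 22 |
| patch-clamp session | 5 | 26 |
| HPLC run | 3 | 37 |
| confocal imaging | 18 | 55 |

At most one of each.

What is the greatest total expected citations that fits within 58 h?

Filling by ratio: calorimetry series + mass-spec batch + AFM scan + electrophysiology block + patch-clamp session + HPLC run for 257, with 5 h left unused.
Replace calorimetry series with confocal imaging: the trade gains 7 net, giving 264 at 57 h.
The spare 1 h is too small for any remaining experiment, and no exchange beats 264.

264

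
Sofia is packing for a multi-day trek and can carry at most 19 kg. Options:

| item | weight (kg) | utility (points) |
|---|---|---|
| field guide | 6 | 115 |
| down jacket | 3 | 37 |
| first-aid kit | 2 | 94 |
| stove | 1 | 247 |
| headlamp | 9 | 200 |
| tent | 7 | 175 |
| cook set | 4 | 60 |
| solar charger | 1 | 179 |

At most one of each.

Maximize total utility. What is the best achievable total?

835

Density check — stove 247.00, solar charger 179.00, first-aid kit 47.00, tent 25.00 are the best per kg.
Taking the top-ratio items first gives field guide + first-aid kit + stove + tent + solar charger for 810 (17 kg).
Replace tent with headlamp: the trade gains 25 net, giving 835 at 19 kg.
An exhaustive check of the 256 subsets confirms 835.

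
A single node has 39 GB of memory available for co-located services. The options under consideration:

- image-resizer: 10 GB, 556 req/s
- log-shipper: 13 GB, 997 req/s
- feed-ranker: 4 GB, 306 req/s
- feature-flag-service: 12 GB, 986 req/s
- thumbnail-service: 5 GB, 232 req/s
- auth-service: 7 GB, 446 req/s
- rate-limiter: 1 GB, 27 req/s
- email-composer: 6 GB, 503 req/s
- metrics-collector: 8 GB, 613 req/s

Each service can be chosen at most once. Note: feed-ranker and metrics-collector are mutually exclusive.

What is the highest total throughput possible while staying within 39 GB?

Best packing: log-shipper + feature-flag-service + email-composer + metrics-collector — 39 GB, 3099 total.
Next best is log-shipper + feature-flag-service + auth-service + rate-limiter + email-composer at 2959 (39 GB) — short by 140.

3099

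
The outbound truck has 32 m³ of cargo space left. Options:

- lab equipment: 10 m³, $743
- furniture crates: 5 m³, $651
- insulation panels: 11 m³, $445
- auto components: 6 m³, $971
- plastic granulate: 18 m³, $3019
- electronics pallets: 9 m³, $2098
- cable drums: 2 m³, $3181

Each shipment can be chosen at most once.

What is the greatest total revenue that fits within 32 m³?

8298

Ranking by ratio (revenue/m³): cable drums 1590.50, electronics pallets 233.11, plastic granulate 167.72.
Taking plastic granulate + electronics pallets + cable drums: 29 m³ used, 8298 in revenue.
Nothing else within 32 m³ beats 8298.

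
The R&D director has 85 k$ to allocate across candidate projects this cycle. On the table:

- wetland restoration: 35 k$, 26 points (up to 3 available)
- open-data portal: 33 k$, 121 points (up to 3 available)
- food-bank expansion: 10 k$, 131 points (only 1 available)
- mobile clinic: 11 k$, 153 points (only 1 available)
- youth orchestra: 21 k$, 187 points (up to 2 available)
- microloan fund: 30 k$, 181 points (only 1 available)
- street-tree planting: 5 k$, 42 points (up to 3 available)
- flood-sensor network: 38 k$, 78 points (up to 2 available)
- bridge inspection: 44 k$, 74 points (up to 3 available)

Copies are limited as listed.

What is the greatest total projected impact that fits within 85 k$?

Food-bank expansion + mobile clinic + 2×youth orchestra + 3×street-tree planting uses 78 of the 85 k$ and totals 784.

784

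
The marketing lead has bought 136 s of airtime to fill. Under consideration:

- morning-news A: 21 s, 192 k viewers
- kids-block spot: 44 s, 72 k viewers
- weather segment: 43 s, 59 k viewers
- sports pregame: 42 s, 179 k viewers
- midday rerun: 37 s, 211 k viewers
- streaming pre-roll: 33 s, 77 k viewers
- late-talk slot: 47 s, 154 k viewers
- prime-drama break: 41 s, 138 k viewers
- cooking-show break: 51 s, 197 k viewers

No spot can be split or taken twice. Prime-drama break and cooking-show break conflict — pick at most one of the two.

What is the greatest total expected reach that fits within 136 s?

Ranking by ratio (expected reach/s): morning-news A 9.14, midday rerun 5.70, sports pregame 4.26, cooking-show break 3.86.
The ratio ordering already packs tightly: morning-news A + sports pregame + midday rerun + streaming pre-roll, 133 s, 659.
That's the maximum — no feasible swap from here does better than 659.

659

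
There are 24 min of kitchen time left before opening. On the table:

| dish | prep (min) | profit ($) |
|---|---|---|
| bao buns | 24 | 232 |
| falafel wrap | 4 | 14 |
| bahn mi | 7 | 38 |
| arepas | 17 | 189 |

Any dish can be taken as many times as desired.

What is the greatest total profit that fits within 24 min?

Taking the top-ratio dishes first gives bahn mi + arepas for 227 (24 min).
The 24 min tied up in bahn mi and arepas is better spent on bao buns — total rises to 232 (24 min).
That's the maximum — no swap from here does better than 232.

232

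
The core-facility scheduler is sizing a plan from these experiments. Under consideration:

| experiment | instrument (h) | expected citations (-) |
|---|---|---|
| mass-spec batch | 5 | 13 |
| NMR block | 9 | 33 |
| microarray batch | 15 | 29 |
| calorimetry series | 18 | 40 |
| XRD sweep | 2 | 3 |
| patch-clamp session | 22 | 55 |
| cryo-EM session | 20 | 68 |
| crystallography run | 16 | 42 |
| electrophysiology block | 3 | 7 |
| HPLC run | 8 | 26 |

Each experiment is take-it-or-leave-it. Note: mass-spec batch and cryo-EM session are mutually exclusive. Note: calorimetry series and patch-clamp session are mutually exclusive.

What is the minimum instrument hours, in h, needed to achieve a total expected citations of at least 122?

37

Look for the lowest-instrument combination reaching 122.
NMR block + cryo-EM session + HPLC run reaches 127 using 37 h.
Any bundle with less than 37 h falls short of 122.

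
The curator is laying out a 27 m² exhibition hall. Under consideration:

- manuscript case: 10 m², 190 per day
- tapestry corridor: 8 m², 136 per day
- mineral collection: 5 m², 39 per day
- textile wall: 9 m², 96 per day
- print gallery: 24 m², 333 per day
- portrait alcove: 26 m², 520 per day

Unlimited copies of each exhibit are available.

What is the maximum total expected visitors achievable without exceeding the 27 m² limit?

520

Taking portrait alcove: 26 m² used, 520 in expected visitors.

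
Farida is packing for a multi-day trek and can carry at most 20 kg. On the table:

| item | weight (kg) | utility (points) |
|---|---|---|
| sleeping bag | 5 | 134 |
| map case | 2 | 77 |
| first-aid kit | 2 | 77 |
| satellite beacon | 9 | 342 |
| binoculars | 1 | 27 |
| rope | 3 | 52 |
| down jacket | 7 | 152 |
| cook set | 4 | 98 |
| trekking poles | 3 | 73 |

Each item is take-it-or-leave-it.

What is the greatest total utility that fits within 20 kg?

667

Density check — map case 38.50, first-aid kit 38.50, satellite beacon 38.00 are the best per kg.
Filling by ratio: sleeping bag + map case + first-aid kit + satellite beacon + binoculars for 657, with 1 kg left unused.
Dropping sleeping bag and binoculars frees 6 kg; slotting in cook set + trekking poles (7 kg) lifts the total to 667 at 20 kg.
No other feasible combination exceeds 667.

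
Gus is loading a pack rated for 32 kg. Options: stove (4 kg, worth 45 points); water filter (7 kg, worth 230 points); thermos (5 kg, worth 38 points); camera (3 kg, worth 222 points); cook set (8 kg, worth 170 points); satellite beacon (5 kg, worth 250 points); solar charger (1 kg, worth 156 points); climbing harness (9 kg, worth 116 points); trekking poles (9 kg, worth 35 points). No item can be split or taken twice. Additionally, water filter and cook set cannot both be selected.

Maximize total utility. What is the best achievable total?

1019

By utility per kg: solar charger 156.00, camera 74.00, satellite beacon 50.00 lead.
Stove + water filter + camera + satellite beacon + solar charger + climbing harness uses 29 of the 32 kg and totals 1019.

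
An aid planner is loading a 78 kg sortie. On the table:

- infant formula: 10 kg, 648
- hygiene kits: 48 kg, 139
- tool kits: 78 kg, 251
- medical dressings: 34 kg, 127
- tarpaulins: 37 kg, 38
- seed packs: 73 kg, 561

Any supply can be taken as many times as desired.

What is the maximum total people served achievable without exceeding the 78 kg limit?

7×infant formula uses 70 of the 78 kg and totals 4536.

4536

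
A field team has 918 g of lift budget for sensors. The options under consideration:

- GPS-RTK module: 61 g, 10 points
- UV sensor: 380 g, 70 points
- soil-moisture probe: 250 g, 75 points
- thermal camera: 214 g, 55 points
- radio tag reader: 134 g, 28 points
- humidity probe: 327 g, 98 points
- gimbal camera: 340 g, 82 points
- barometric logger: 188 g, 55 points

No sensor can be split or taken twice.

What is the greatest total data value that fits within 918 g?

Best packing: soil-moisture probe + radio tag reader + humidity probe + barometric logger — 899 g, 256 total.
Next best is soil-moisture probe + humidity probe + gimbal camera at 255 (917 g) — short by 1.

256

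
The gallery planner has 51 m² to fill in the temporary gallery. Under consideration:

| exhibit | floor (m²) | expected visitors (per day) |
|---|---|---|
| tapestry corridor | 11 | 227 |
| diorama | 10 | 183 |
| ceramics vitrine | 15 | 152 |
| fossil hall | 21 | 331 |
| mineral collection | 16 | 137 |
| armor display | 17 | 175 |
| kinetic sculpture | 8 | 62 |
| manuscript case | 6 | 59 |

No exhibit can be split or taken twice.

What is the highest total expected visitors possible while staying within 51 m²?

803

Density check — tapestry corridor 20.64, diorama 18.30, fossil hall 15.76 are the best per m².
A density-first pass picks tapestry corridor + diorama + fossil hall + manuscript case — 800 at 48 m².
Dropping manuscript case frees 6 m²; slotting in kinetic sculpture (8 m²) lifts the total to 803 at 50 m².
No other feasible combination exceeds 803.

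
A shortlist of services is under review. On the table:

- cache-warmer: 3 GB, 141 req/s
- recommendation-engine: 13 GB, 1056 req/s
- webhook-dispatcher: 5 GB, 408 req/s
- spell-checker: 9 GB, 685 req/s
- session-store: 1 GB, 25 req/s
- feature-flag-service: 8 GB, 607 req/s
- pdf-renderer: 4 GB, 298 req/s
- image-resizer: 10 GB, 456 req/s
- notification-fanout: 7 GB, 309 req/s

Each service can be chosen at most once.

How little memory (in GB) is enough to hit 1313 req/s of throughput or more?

17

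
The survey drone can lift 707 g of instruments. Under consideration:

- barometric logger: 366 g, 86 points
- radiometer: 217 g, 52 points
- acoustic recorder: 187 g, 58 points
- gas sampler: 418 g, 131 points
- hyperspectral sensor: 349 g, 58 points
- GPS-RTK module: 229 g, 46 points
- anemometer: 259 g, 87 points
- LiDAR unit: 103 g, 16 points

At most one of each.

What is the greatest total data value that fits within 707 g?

218

Taking gas sampler + anemometer: 677 g used, 218 in data value.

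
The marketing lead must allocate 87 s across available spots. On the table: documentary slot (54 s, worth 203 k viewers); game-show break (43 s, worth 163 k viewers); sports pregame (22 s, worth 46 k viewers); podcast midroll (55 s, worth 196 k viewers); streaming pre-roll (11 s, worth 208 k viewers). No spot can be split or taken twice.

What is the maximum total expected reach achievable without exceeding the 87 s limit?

457

Greedy by ratio would take game-show break + sports pregame + streaming pre-roll: 76 s used, total 417.
Replace game-show break with documentary slot: the trade gains 40 net, giving 457 at 87 s.
Runner-up game-show break + sports pregame + streaming pre-roll tops out at 417.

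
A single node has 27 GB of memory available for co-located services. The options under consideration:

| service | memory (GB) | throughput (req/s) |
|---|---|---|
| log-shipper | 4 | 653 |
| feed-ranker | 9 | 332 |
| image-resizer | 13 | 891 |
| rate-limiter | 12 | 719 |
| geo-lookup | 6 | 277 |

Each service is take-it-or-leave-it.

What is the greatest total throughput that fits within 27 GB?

1876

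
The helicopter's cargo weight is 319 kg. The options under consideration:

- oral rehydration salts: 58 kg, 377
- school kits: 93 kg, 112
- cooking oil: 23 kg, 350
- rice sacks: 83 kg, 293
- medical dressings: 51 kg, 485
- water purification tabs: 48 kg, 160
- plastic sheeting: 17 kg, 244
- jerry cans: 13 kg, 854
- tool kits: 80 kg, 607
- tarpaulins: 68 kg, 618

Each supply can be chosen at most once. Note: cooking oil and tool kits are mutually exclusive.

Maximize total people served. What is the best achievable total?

3221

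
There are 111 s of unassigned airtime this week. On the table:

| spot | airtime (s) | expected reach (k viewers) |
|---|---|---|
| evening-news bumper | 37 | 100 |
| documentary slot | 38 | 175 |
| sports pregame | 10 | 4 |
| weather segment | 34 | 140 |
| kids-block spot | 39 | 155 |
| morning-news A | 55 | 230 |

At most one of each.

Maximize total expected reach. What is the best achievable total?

470

Greedy by ratio would take documentary slot + sports pregame + morning-news A: 103 s used, total 409.
Replace sports pregame and morning-news A with weather segment + kids-block spot: the trade gains 61 net, giving 470 at 111 s.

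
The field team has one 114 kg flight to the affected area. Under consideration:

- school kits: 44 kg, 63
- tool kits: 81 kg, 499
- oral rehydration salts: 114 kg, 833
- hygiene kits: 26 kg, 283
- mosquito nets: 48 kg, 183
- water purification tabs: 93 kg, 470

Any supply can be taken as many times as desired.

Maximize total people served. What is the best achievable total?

4×hygiene kits uses 104 of the 114 kg and totals 1132.
The spare 10 kg is too small for any remaining supply, and no exchange beats 1132.

1132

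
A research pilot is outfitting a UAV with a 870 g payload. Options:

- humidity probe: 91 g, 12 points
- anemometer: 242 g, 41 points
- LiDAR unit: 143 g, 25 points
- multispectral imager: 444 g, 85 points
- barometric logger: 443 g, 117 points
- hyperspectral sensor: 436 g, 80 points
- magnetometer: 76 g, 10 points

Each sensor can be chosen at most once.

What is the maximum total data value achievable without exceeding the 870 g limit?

183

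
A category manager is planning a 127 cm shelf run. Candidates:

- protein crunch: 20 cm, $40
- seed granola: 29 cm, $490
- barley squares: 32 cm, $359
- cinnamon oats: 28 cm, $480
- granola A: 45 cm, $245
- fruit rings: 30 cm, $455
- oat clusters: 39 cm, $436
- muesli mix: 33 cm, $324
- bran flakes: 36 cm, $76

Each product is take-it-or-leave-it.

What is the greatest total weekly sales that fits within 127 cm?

Filling by ratio: seed granola + barley squares + cinnamon oats + fruit rings for 1784, with 8 cm left unused.
Replace barley squares with oat clusters: the trade gains 77 net, giving 1861 at 126 cm.
Next best is seed granola + barley squares + cinnamon oats + fruit rings at 1784 (119 cm) — short by 77.

1861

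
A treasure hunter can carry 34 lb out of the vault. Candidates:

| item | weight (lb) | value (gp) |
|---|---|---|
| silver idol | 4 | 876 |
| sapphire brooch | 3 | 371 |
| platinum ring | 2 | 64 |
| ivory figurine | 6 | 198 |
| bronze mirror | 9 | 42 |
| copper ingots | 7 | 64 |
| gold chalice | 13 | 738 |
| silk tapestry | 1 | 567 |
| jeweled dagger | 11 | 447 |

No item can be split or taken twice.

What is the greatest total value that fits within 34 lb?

The ratio ordering already packs tightly: silver idol + sapphire brooch + platinum ring + gold chalice + silk tapestry + jeweled dagger, 34 lb, 3063.

3063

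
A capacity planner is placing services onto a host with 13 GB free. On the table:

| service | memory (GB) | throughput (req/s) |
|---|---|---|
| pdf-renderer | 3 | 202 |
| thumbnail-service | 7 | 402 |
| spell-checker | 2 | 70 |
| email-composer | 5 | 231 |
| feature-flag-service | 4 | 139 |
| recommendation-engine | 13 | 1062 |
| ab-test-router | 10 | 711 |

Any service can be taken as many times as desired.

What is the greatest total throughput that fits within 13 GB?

Taking recommendation-engine: 13 GB used, 1062 in throughput.
Every other selection either busts 13 GB or fails to beat 1062.

1062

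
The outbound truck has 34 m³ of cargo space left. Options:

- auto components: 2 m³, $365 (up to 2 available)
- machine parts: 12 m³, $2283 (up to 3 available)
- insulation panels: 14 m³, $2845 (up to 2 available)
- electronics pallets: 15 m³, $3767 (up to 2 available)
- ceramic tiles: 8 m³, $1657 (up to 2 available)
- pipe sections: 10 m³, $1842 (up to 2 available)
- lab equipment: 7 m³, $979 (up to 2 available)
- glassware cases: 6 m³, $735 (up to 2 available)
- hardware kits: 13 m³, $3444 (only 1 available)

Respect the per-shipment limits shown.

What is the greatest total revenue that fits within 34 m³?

8264

Taking the top-ratio shipments first gives 2×auto components + electronics pallets + hardware kits for 7941 (32 m³).
Replace hardware kits with electronics pallets: the trade gains 323 net, giving 8264 at 34 m³.
Nothing else within 34 m³ beats 8264.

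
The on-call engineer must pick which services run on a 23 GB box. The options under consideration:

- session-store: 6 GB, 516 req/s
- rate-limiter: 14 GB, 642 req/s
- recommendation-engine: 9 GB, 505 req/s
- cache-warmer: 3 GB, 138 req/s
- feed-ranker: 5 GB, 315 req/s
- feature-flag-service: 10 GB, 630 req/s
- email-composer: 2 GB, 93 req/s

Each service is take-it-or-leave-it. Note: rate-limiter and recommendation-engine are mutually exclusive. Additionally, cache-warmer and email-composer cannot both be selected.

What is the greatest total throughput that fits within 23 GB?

1554

Session-store + feed-ranker + feature-flag-service + email-composer uses 23 of the 23 GB and totals 1554.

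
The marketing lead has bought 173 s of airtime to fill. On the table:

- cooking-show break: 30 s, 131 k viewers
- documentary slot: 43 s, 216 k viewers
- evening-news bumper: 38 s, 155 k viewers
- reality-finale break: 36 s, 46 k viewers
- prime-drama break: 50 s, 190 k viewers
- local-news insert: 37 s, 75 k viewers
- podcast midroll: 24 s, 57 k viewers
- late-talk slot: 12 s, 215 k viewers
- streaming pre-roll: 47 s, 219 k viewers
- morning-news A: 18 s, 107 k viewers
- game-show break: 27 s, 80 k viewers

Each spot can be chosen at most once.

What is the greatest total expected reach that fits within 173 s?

947

Taking the top-ratio spots first gives cooking-show break + documentary slot + late-talk slot + streaming pre-roll + morning-news A for 888 (150 s).
Replace cooking-show break with prime-drama break: the trade gains 59 net, giving 947 at 170 s.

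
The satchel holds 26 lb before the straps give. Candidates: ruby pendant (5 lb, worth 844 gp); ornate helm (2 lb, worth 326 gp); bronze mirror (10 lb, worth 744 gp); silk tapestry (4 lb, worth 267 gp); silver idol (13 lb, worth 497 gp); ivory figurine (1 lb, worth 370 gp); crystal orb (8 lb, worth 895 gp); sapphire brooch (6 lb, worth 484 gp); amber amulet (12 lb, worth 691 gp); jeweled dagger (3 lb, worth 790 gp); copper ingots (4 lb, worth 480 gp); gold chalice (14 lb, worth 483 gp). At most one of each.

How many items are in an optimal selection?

6

Optimal total is 3709.
One optimal bundle: ruby pendant + ornate helm + ivory figurine + crystal orb + sapphire brooch + jeweled dagger (25 lb).
All optima have 6 items.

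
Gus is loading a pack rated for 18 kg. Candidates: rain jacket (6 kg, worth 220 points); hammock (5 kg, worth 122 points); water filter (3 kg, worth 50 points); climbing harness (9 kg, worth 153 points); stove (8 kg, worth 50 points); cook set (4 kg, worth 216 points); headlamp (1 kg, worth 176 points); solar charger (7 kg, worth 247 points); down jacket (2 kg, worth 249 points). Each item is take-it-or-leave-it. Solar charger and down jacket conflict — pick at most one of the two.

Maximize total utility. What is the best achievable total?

983

The ratio ordering already packs tightly: rain jacket + hammock + cook set + headlamp + down jacket, 18 kg, 983.
An exhaustive check of the 512 subsets confirms 983.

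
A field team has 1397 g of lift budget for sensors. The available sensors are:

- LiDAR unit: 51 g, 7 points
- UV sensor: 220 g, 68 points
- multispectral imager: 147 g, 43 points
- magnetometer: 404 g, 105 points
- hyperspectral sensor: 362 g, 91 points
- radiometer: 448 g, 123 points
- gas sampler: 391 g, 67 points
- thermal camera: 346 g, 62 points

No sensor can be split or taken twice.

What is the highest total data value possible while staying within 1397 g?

The ratio heuristic lands on LiDAR unit + UV sensor + multispectral imager + magnetometer + radiometer (346) but leaves 127 g idle.
The 271 g tied up in LiDAR unit and UV sensor is better spent on hyperspectral sensor — total rises to 362 (1361 g).

362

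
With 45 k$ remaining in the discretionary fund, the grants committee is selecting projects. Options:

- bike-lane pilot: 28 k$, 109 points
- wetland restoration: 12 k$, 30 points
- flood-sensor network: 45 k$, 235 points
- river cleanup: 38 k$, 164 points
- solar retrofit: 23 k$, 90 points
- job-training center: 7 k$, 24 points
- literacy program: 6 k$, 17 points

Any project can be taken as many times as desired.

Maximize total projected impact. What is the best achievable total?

235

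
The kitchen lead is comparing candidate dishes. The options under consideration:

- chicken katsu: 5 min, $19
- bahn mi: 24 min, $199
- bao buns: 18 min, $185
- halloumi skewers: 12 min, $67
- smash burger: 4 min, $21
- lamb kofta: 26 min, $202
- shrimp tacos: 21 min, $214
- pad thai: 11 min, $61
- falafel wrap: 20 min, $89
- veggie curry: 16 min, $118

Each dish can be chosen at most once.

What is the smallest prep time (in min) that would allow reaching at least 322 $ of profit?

Minimise min subject to total profit ≥ 322.
Taking shrimp tacos + veggie curry gives 332 (≥ 322) for 37 min.
No combination under 37 min hits 322.

37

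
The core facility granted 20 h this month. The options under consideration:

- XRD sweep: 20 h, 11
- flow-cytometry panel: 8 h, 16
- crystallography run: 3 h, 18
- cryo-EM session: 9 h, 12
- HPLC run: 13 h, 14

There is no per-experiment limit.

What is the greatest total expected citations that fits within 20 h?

108

Best packing: 6×crystallography run — 18 h, 108 total.
Every other selection either busts 20 h or fails to beat 108.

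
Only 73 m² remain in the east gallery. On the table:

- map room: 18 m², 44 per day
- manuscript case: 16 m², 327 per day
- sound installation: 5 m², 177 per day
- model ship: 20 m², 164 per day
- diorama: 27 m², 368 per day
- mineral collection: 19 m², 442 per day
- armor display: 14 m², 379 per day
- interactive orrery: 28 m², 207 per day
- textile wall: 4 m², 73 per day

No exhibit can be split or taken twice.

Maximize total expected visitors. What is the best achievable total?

Filling by ratio: manuscript case + sound installation + mineral collection + armor display + textile wall for 1398, with 15 m² left unused.
Dropping manuscript case frees 16 m²; slotting in diorama (27 m²) lifts the total to 1439 at 69 m².

1439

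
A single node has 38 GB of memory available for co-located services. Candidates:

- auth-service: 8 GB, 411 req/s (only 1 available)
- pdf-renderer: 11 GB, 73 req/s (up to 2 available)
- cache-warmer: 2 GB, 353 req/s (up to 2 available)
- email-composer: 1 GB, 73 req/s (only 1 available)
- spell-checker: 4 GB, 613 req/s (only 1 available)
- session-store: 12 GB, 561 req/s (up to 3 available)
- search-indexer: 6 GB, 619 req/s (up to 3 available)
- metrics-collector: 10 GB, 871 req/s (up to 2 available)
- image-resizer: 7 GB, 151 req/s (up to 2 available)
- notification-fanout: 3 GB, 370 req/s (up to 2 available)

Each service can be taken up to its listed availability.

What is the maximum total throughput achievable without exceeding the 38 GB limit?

4241

A density-first pass picks 2×cache-warmer + email-composer + spell-checker + 3×search-indexer + 2×notification-fanout — 3989 at 33 GB.
Replace search-indexer with metrics-collector: the trade gains 252 net, giving 4241 at 37 GB.
Nothing else within 38 GB beats 4241.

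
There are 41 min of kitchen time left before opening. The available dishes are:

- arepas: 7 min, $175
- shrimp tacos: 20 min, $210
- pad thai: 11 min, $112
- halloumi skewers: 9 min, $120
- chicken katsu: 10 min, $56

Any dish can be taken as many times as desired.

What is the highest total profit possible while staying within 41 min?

5×arepas uses 35 of the 41 min and totals 875.
No other feasible combination exceeds 875.

875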